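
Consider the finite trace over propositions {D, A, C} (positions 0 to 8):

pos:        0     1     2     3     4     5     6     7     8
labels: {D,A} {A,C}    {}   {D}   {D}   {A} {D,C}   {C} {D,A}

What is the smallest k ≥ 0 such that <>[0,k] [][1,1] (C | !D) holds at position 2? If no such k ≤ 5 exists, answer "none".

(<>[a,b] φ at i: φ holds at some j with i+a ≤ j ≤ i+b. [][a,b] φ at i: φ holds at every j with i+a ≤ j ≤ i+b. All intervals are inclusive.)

Scan j = 2,3,… for [][1,1] (C | !D):
  j=2: fails
  j=3: fails
  j=4: holds
First hit at j=4, so smallest k = 4-2 = 2.

2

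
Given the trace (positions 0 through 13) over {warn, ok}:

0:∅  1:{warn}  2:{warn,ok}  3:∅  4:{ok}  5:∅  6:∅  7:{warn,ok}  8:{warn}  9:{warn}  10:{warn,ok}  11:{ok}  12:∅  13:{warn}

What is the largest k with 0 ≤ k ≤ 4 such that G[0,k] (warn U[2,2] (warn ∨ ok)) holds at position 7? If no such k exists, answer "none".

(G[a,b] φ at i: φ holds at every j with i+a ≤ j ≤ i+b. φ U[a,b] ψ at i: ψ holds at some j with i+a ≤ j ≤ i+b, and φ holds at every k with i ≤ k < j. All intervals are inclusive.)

2

(warn U[2,2] (warn ∨ ok)) must hold from j=7 onward; find where it first fails.
  j=7: holds
  j=8: holds
  j=9: holds
  j=10: fails
Holds on [7,9], so largest k = 2.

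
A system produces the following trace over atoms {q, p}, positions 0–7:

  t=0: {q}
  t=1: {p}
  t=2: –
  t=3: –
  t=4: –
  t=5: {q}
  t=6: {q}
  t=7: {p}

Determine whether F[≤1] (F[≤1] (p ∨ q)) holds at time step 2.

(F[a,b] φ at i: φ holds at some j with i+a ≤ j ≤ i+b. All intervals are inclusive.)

Check F[≤1] (p ∨ q) at each j in [2,3]:
  j=2: fails (none in [2,3])
  j=3: fails (none in [3,4])
No position in the window satisfies it → formula fails.

Does not hold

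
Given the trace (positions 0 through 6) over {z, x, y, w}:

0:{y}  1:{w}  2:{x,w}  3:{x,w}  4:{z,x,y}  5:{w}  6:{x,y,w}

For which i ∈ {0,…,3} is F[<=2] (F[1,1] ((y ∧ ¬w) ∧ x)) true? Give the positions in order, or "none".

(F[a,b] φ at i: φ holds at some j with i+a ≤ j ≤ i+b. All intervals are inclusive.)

Evaluate at each i in [0,3]:
  i=0: ✗ (none in [0,2])
  i=1: ✓ (witness j=3)
  i=2: ✓ (witness j=3)
  i=3: ✓ (witness j=3)

1, 2, 3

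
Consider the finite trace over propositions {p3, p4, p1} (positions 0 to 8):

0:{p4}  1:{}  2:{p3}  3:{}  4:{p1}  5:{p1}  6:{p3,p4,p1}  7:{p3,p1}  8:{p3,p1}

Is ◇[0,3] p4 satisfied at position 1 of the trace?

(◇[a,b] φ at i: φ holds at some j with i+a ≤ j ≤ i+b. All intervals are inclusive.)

Check p4 at each j in [1,4]:
  j=1: false
  j=2: false
  j=3: false
  j=4: false
No position in the window satisfies it → formula fails.

No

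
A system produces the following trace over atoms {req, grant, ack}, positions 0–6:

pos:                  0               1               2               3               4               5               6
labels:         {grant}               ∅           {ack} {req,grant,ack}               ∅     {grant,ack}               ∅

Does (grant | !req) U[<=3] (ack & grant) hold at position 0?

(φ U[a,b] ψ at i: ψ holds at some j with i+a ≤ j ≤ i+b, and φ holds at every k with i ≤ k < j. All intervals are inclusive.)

Yes

Need some j in [0,3] with (ack & grant), and (grant | !req) at every k in [0,j-1].
  j=0: (ack & grant) false.
  j=1: (ack & grant) false.
  j=2: (ack & grant) false.
  j=3: (ack & grant) holds; (grant | !req) holds at every k in [0,2] → satisfied.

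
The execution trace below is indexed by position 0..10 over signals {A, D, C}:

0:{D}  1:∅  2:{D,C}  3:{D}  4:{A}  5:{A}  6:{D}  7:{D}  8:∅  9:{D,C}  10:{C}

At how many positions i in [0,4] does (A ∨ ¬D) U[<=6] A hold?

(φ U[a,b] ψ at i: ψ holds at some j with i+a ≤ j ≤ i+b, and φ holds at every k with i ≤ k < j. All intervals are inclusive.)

1

Evaluate at each i in [0,4]:
  i=0: ✗ (lhs fails at k=0 before rhs at j=4)
  i=1: ✗ (lhs fails at k=2 before rhs at j=4)
  i=2: ✗ (lhs fails at k=2 before rhs at j=4)
  i=3: ✗ (lhs fails at k=3 before rhs at j=4)
  i=4: ✓ (rhs at j=4)
Positions where it holds: {4} → 1.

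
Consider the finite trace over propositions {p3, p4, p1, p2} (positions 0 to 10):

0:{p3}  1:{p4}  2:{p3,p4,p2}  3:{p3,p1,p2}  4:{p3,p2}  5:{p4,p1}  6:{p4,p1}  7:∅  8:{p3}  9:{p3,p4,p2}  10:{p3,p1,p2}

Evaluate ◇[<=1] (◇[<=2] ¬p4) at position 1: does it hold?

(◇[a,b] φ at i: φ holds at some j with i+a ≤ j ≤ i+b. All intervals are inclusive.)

Yes

Check ◇[<=2] ¬p4 at each j in [1,2]:
  j=1: holds (witness at 3)
  j=2: holds (witness at 3)
Found at j=1 → formula holds.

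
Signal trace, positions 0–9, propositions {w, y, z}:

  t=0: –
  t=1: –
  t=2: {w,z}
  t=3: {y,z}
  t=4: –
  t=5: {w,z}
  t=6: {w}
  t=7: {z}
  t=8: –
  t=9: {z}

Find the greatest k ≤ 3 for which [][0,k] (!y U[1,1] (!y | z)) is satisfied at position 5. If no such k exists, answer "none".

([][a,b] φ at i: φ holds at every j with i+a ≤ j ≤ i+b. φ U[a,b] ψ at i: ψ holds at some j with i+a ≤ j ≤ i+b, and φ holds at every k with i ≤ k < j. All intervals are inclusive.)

3

(!y U[1,1] (!y | z)) must hold from j=5 onward; find where it first fails.
  j=5: holds
  j=6: holds
  j=7: holds
  j=8: holds
Holds through j=8; largest k = 3.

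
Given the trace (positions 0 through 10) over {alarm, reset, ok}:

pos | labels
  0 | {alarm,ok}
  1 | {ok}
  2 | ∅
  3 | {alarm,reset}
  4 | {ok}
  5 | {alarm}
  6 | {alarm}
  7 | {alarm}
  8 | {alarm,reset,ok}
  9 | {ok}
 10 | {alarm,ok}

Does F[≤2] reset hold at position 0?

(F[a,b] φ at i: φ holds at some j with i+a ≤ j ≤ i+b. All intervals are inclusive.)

Check reset at each j in [0,2]:
  j=0: false
  j=1: false
  j=2: false
No position in the window satisfies it → formula fails.

No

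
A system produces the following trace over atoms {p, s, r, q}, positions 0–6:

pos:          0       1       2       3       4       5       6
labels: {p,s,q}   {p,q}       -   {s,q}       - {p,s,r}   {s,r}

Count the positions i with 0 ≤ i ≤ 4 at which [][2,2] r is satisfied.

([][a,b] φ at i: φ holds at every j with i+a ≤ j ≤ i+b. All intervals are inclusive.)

Evaluate at each i in [0,4]:
  i=0: ✗ (fails at j=2)
  i=1: ✗ (fails at j=3)
  i=2: ✗ (fails at j=4)
  i=3: ✓ (all of [5,5])
  i=4: ✓ (all of [6,6])
Positions where it holds: {3, 4} → 2.

2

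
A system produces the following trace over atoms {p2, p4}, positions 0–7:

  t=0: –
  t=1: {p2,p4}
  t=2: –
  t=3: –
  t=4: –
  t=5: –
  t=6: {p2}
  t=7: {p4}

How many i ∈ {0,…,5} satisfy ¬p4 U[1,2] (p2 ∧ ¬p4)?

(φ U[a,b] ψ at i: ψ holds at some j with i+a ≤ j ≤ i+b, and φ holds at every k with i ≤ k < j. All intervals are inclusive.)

Evaluate at each i in [0,5]:
  i=0: ✗ (no rhs in [1,2])
  i=1: ✗ (no rhs in [2,3])
  i=2: ✗ (no rhs in [3,4])
  i=3: ✗ (no rhs in [4,5])
  i=4: ✓ (rhs at j=6; lhs holds on [4,5])
  i=5: ✓ (rhs at j=6; lhs holds on [5,5])
Positions where it holds: {4, 5} → 2.

2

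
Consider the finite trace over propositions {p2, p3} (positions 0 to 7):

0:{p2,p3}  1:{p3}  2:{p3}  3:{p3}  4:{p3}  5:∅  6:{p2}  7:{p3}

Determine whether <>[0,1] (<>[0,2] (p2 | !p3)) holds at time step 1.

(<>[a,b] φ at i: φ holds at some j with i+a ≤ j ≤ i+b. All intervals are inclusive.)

No

Check <>[0,2] (p2 | !p3) at each j in [1,2]:
  j=1: fails (none in [1,3])
  j=2: fails (none in [2,4])
No position in the window satisfies it → formula fails.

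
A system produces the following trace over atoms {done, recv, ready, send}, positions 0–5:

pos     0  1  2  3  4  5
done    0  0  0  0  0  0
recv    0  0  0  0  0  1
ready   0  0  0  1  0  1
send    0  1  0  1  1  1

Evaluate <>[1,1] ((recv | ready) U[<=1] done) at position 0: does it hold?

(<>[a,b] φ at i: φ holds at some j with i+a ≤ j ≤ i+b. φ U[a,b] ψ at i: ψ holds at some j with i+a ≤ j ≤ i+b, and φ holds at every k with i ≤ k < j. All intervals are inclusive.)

Does not hold

Check ((recv | ready) U[<=1] done) at each j in [1,1]:
  j=1: fails
No position in the window satisfies it → formula fails.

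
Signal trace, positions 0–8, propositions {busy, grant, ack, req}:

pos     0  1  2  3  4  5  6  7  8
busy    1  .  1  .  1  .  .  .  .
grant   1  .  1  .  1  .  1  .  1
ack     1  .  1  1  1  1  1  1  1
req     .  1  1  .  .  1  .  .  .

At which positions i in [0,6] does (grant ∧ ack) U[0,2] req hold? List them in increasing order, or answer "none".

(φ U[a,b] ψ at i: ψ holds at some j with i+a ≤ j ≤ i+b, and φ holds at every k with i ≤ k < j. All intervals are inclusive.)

0, 1, 2, 4, 5

Evaluate at each i in [0,6]:
  i=0: ✓ (rhs at j=1; lhs holds on [0,0])
  i=1: ✓ (rhs at j=1)
  i=2: ✓ (rhs at j=2)
  i=3: ✗ (lhs fails at k=3 before rhs at j=5)
  i=4: ✓ (rhs at j=5; lhs holds on [4,4])
  i=5: ✓ (rhs at j=5)
  i=6: ✗ (no rhs in [6,8])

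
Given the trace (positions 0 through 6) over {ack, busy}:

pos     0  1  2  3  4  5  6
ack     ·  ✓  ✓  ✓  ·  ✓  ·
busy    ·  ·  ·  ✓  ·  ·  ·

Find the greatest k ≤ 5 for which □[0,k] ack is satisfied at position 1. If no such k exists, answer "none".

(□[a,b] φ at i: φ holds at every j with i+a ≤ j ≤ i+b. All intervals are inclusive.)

ack must hold from j=1 onward; find where it first fails.
  j=1: holds
  j=2: holds
  j=3: holds
  j=4: fails
Holds on [1,3], so largest k = 2.

2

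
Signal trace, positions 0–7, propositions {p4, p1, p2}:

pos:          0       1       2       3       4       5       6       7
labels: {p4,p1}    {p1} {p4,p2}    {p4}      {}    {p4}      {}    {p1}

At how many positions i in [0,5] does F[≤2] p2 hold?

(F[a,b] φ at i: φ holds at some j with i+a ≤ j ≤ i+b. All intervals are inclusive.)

3

Evaluate at each i in [0,5]:
  i=0: ✓ (witness j=2)
  i=1: ✓ (witness j=2)
  i=2: ✓ (witness j=2)
  i=3: ✗ (none in [3,5])
  i=4: ✗ (none in [4,6])
  i=5: ✗ (none in [5,7])
Positions where it holds: {0, 1, 2} → 3.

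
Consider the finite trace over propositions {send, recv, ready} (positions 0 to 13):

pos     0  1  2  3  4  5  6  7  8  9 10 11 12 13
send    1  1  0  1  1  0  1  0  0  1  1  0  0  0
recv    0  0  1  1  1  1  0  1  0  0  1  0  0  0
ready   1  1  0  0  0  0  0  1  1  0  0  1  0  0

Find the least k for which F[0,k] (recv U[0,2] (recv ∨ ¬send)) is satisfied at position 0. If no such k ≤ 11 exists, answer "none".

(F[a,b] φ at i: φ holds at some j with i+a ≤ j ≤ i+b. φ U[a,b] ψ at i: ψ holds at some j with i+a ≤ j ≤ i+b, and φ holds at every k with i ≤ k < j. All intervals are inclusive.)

2

Scan j = 0,1,… for (recv U[0,2] (recv ∨ ¬send)):
  j=0: fails
  j=1: fails
  j=2: holds
First hit at j=2, so smallest k = 2-0 = 2.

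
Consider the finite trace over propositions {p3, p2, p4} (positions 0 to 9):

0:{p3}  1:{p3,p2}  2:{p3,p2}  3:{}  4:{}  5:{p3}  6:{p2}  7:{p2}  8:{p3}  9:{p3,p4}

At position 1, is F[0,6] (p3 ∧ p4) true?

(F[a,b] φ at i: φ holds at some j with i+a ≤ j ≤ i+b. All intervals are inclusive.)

Check (p3 ∧ p4) at each j in [1,7]:
  j=1: false
  j=2: false
  j=3: false
  j=4: false
  j=5: false
  j=6: false
  j=7: false
No position in the window satisfies it → formula fails.

Does not hold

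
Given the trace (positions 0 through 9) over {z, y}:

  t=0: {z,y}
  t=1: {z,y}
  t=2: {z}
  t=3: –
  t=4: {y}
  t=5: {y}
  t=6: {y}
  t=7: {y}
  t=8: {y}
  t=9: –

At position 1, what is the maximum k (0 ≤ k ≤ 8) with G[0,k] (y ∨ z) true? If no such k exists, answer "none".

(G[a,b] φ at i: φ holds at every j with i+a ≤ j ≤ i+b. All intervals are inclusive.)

(y ∨ z) must hold from j=1 onward; find where it first fails.
  j=1: holds
  j=2: holds
  j=3: fails
Holds on [1,2], so largest k = 1.

1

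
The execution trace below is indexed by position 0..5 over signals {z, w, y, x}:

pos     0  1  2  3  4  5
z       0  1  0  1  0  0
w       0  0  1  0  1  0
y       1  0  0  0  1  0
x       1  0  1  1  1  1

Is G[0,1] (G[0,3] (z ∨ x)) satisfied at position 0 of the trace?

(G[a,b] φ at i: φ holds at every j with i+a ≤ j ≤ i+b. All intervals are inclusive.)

Check G[0,3] (z ∨ x) at every j in [0,1]:
  j=0: holds on [0,3]
  j=1: holds on [1,4]
All positions satisfy it → formula holds.

Holds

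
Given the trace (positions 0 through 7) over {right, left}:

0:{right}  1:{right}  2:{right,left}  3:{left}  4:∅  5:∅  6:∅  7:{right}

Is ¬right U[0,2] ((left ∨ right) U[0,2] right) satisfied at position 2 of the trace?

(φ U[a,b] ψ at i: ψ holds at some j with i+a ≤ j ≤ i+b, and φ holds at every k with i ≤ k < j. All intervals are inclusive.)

True

Need some j in [2,4] with ((left ∨ right) U[0,2] right), and ¬right at every k in [2,j-1].
  j=2: ((left ∨ right) U[0,2] right) holds; no prefix to check → satisfied.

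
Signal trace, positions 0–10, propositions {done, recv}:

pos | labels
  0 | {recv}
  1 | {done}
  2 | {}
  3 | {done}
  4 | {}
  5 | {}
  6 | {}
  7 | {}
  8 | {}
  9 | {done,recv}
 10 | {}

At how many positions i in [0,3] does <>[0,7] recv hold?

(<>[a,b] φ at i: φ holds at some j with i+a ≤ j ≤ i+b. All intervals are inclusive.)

Evaluate at each i in [0,3]:
  i=0: ✓ (witness j=0)
  i=1: ✗ (none in [1,8])
  i=2: ✓ (witness j=9)
  i=3: ✓ (witness j=9)
Positions where it holds: {0, 2, 3} → 3.

3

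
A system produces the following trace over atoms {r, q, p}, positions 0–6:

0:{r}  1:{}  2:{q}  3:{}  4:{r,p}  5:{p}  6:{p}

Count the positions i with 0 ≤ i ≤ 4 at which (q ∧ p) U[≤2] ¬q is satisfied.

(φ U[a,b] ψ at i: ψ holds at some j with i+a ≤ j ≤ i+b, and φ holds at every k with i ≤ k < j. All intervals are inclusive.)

Evaluate at each i in [0,4]:
  i=0: ✓ (rhs at j=0)
  i=1: ✓ (rhs at j=1)
  i=2: ✗ (lhs fails at k=2 before rhs at j=3)
  i=3: ✓ (rhs at j=3)
  i=4: ✓ (rhs at j=4)
Positions where it holds: {0, 1, 3, 4} → 4.

4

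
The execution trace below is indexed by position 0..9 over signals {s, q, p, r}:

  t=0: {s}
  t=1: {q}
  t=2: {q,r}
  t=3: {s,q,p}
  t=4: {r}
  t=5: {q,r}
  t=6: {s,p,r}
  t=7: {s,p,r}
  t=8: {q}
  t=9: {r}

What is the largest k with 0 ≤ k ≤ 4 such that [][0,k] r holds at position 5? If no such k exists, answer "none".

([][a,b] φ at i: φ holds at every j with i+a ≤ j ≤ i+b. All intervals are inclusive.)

2

r must hold from j=5 onward; find where it first fails.
  j=5: holds
  j=6: holds
  j=7: holds
  j=8: fails
Holds on [5,7], so largest k = 2.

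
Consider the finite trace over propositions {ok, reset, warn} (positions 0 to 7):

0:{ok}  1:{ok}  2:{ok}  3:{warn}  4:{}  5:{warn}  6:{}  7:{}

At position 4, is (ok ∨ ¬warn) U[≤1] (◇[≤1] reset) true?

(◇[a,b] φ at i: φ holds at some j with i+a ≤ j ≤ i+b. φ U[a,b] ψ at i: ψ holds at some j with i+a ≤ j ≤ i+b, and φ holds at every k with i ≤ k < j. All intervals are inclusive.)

Need some j in [4,5] with ◇[≤1] reset, and (ok ∨ ¬warn) at every k in [4,j-1].
  j=4: ◇[≤1] reset — fails (none in [4,5]).
  j=5: ◇[≤1] reset — fails (none in [5,6]).
No j in the window works → until fails.

False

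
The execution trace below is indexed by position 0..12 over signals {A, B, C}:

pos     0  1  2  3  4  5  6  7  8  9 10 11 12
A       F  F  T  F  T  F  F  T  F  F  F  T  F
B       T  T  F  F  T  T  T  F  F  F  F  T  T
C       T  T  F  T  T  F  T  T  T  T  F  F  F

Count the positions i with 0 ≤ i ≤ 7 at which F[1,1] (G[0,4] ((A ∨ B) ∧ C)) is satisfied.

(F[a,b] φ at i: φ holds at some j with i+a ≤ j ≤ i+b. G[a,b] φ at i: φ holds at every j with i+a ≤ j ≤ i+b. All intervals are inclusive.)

Evaluate at each i in [0,7]:
  i=0: ✗ (none in [1,1])
  i=1: ✗ (none in [2,2])
  i=2: ✗ (none in [3,3])
  i=3: ✗ (none in [4,4])
  i=4: ✗ (none in [5,5])
  i=5: ✗ (none in [6,6])
  i=6: ✗ (none in [7,7])
  i=7: ✗ (none in [8,8])
Positions where it holds: {} → 0.

0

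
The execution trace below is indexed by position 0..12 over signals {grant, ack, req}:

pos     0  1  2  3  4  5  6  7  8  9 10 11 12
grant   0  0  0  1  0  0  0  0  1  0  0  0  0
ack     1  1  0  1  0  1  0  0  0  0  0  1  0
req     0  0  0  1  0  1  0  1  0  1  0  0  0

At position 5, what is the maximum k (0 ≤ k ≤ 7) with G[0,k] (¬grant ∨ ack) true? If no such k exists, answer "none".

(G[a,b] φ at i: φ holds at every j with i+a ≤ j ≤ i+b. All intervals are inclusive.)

(¬grant ∨ ack) must hold from j=5 onward; find where it first fails.
  j=5: holds
  j=6: holds
  j=7: holds
  j=8: fails
Holds on [5,7], so largest k = 2.

2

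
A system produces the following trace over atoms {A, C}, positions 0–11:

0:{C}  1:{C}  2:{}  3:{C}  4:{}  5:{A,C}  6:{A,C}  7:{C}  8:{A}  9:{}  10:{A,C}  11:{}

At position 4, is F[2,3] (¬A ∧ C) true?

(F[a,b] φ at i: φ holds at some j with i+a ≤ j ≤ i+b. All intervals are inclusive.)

Yes

Check (¬A ∧ C) at each j in [6,7]:
  j=6: false
  j=7: true
Found at j=7 → formula holds.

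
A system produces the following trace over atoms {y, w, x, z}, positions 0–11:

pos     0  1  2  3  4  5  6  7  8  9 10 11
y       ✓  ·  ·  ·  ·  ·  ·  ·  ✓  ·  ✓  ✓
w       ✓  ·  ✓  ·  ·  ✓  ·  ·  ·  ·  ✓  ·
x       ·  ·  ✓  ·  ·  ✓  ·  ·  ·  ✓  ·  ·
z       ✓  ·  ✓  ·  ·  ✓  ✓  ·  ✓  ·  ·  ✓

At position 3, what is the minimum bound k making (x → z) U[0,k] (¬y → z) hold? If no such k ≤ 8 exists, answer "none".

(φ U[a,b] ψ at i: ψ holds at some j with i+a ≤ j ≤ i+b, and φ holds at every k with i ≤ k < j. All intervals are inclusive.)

Need earliest j ≥ 3 with (¬y → z), and (x → z) at every k in [3,j-1].
  j=3: rhs fails.
  j=4: rhs fails.
  j=5: rhs holds; lhs holds on [3,4]. k = 2.

2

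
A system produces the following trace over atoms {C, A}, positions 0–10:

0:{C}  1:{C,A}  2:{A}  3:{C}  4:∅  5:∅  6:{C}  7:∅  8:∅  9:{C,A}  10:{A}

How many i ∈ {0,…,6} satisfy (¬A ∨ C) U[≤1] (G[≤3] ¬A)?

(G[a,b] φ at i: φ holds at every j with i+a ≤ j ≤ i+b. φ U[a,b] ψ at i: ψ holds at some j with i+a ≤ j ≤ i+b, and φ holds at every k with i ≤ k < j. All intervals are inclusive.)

3

Evaluate at each i in [0,6]:
  i=0: ✗ (no rhs in [0,1])
  i=1: ✗ (no rhs in [1,2])
  i=2: ✗ (lhs fails at k=2 before rhs at j=3)
  i=3: ✓ (rhs at j=3)
  i=4: ✓ (rhs at j=4)
  i=5: ✓ (rhs at j=5)
  i=6: ✗ (no rhs in [6,7])
Positions where it holds: {3, 4, 5} → 3.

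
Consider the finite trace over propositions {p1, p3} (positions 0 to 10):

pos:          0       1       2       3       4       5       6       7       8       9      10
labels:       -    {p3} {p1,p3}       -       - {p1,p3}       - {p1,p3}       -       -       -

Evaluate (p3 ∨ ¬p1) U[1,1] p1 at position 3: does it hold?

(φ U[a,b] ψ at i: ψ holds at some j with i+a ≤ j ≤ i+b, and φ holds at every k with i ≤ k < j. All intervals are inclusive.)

Need some j in [4,4] with p1, and (p3 ∨ ¬p1) at every k in [3,j-1].
  j=4: p1 false.
No j in the window works → until fails.

False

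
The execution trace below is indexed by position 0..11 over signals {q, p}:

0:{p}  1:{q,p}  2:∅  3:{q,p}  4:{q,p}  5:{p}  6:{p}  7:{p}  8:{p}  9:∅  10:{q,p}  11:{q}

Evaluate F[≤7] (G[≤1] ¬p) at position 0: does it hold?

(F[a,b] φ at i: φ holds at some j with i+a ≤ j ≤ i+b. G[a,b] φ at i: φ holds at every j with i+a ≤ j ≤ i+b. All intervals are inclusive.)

False

Check G[≤1] ¬p at each j in [0,7]:
  j=0: fails at 0
  j=1: fails at 1
  j=2: fails at 3
  j=3: fails at 3
  j=4: fails at 4
  j=5: fails at 5
  j=6: fails at 6
  j=7: fails at 7
No position in the window satisfies it → formula fails.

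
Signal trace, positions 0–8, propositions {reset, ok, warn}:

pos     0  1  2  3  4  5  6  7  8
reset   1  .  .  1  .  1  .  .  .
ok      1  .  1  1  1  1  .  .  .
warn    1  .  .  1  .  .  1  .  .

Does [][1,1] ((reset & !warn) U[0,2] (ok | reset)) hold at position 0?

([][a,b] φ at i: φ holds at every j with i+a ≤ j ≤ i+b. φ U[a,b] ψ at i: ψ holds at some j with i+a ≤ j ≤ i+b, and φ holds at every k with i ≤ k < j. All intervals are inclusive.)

Check ((reset & !warn) U[0,2] (ok | reset)) at every j in [1,1]:
  j=1: fails
Fails at j=1 → formula fails.

Does not hold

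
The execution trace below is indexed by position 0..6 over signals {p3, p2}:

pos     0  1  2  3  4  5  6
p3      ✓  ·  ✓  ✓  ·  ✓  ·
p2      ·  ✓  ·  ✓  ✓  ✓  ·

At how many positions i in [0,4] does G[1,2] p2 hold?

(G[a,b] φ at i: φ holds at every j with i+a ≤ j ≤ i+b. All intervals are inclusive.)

Evaluate at each i in [0,4]:
  i=0: ✗ (fails at j=2)
  i=1: ✗ (fails at j=2)
  i=2: ✓ (all of [3,4])
  i=3: ✓ (all of [4,5])
  i=4: ✗ (fails at j=6)
Positions where it holds: {2, 3} → 2.

2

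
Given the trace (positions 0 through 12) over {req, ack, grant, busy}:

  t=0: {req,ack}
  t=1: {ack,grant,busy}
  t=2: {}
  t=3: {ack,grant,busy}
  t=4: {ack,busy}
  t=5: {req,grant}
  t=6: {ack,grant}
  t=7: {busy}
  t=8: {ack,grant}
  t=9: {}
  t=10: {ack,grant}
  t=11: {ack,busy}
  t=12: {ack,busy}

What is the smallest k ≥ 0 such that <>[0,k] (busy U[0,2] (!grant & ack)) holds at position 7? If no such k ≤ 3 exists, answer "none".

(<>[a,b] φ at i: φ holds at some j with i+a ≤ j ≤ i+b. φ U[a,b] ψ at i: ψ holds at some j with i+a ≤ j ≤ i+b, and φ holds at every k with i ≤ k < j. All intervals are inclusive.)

none

Scan j = 7,8,… for (busy U[0,2] (!grant & ack)):
  j=7: fails
  j=8: fails
  j=9: fails
  j=10: fails
No j in [7,10] satisfies it → none.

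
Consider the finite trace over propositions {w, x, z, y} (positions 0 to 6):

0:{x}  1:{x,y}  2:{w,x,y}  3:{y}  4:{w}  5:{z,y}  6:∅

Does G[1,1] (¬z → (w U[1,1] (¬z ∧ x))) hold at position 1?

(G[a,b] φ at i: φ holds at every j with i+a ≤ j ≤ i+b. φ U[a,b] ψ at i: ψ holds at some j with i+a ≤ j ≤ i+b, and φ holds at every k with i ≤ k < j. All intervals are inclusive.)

No

Check (¬z → (w U[1,1] (¬z ∧ x))) at every j in [2,2]:
  j=2: antecedent true; consequent fails → ✗
Fails at j=2 → formula fails.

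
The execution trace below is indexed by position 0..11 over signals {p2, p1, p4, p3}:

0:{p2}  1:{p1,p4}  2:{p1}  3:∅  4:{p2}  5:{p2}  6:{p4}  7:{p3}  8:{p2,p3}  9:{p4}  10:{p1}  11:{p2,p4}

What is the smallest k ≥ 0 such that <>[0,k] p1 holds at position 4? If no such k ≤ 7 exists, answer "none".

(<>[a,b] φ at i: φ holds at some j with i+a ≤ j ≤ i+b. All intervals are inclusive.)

6

Scan j = 4,5,… for p1:
  j=4: fails
  j=5: fails
  j=6: fails
  j=7: fails
  j=8: fails
  j=9: fails
  j=10: holds
First hit at j=10, so smallest k = 10-4 = 6.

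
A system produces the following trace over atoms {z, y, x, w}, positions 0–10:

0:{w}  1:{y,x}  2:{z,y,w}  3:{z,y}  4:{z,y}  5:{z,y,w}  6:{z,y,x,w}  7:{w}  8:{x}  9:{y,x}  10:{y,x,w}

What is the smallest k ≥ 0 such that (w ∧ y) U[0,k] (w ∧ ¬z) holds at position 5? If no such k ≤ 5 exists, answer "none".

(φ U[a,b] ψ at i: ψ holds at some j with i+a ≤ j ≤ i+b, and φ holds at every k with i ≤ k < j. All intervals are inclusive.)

2

Need earliest j ≥ 5 with (w ∧ ¬z), and (w ∧ y) at every k in [5,j-1].
  j=5: rhs fails.
  j=6: rhs fails.
  j=7: rhs holds; lhs holds on [5,6]. k = 2.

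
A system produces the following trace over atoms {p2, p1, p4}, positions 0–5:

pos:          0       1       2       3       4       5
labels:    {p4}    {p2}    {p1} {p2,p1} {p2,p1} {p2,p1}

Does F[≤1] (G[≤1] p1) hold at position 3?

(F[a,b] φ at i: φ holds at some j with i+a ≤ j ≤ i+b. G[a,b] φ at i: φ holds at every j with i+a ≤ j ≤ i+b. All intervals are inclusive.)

Check G[≤1] p1 at each j in [3,4]:
  j=3: holds on [3,4]
  j=4: holds on [4,5]
Found at j=3 → formula holds.

Yes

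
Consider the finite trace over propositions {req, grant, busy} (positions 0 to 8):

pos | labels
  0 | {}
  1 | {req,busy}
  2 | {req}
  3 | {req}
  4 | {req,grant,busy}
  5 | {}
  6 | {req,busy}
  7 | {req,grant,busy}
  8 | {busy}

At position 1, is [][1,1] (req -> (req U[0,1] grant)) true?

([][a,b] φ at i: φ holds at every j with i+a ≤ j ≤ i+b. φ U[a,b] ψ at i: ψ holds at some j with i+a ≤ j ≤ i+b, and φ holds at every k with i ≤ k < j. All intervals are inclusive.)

Does not hold

Check (req -> (req U[0,1] grant)) at every j in [2,2]:
  j=2: antecedent true; consequent fails → ✗
Fails at j=2 → formula fails.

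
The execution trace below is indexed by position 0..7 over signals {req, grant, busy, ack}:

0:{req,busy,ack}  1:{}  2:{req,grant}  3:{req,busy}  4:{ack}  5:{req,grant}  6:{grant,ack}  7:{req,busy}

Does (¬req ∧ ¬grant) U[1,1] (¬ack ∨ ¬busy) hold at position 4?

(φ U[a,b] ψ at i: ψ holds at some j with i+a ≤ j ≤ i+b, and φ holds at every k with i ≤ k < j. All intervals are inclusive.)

Need some j in [5,5] with (¬ack ∨ ¬busy), and (¬req ∧ ¬grant) at every k in [4,j-1].
  j=5: (¬ack ∨ ¬busy) holds; (¬req ∧ ¬grant) holds at every k in [4,4] → satisfied.

True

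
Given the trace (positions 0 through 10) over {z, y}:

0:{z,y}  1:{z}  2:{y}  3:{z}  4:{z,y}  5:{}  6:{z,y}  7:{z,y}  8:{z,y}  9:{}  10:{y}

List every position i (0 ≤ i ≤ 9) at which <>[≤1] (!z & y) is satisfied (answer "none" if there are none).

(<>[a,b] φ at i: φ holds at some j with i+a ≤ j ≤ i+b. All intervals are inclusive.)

1, 2, 9

Evaluate at each i in [0,9]:
  i=0: ✗ (none in [0,1])
  i=1: ✓ (witness j=2)
  i=2: ✓ (witness j=2)
  i=3: ✗ (none in [3,4])
  i=4: ✗ (none in [4,5])
  i=5: ✗ (none in [5,6])
  i=6: ✗ (none in [6,7])
  i=7: ✗ (none in [7,8])
  i=8: ✗ (none in [8,9])
  i=9: ✓ (witness j=10)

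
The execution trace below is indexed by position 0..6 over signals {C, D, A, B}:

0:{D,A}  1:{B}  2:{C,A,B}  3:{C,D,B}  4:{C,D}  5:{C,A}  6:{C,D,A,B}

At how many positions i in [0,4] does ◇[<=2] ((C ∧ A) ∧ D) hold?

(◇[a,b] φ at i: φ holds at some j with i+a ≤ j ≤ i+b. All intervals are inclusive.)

1

Evaluate at each i in [0,4]:
  i=0: ✗ (none in [0,2])
  i=1: ✗ (none in [1,3])
  i=2: ✗ (none in [2,4])
  i=3: ✗ (none in [3,5])
  i=4: ✓ (witness j=6)
Positions where it holds: {4} → 1.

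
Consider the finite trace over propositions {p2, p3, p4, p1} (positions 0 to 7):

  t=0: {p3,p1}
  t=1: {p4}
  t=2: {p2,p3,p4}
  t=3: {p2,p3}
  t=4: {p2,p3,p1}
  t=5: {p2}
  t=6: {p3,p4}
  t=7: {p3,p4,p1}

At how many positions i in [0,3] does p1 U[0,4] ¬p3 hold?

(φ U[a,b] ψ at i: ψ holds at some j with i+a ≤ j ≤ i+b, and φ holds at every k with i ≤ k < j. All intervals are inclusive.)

Evaluate at each i in [0,3]:
  i=0: ✓ (rhs at j=1; lhs holds on [0,0])
  i=1: ✓ (rhs at j=1)
  i=2: ✗ (lhs fails at k=2 before rhs at j=5)
  i=3: ✗ (lhs fails at k=3 before rhs at j=5)
Positions where it holds: {0, 1} → 2.

2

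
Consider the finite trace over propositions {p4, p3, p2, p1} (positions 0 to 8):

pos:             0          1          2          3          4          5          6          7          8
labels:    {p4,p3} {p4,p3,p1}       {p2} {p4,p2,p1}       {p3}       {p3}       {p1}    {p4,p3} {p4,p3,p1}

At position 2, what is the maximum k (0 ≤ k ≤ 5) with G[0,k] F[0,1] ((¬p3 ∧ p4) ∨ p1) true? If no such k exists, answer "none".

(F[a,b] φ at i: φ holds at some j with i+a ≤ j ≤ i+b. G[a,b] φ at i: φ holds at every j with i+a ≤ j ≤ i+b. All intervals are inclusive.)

1

F[0,1] ((¬p3 ∧ p4) ∨ p1) must hold from j=2 onward; find where it first fails.
  j=2: holds
  j=3: holds
  j=4: fails
Holds on [2,3], so largest k = 1.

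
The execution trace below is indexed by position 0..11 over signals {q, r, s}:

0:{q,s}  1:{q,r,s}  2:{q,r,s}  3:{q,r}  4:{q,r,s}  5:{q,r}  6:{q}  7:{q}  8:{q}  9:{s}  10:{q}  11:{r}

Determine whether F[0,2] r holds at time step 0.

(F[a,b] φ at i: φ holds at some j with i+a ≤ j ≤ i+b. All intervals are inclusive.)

Check r at each j in [0,2]:
  j=0: false
  j=1: true
  j=2: true
Found at j=1 → formula holds.

Holds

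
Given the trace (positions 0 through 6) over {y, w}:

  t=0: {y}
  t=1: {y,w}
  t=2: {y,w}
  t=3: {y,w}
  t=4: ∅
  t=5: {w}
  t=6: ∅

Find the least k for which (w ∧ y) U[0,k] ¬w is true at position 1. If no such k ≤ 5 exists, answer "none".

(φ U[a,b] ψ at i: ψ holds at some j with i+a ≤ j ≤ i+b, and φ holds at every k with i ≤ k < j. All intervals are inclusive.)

3

Need earliest j ≥ 1 with ¬w, and (w ∧ y) at every k in [1,j-1].
  j=1: rhs fails.
  j=2: rhs fails.
  j=3: rhs fails.
  j=4: rhs holds; lhs holds on [1,3]. k = 3.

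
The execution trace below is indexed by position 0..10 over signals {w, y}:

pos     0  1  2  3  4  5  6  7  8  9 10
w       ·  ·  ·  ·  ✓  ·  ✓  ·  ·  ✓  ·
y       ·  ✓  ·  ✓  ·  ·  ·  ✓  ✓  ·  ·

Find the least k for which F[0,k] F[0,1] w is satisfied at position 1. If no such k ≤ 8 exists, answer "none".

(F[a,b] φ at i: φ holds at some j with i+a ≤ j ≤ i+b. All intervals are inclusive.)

2

Scan j = 1,2,… for F[0,1] w:
  j=1: fails
  j=2: fails
  j=3: holds
First hit at j=3, so smallest k = 3-1 = 2.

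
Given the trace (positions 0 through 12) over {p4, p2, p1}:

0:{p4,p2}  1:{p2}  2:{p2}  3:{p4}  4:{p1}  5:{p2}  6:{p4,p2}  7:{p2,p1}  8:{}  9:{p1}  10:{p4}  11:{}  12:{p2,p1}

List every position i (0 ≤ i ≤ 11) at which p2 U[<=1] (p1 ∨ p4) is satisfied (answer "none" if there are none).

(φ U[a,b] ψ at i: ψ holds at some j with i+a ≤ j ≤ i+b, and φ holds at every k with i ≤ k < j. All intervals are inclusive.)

0, 2, 3, 4, 5, 6, 7, 9, 10

Evaluate at each i in [0,11]:
  i=0: ✓ (rhs at j=0)
  i=1: ✗ (no rhs in [1,2])
  i=2: ✓ (rhs at j=3; lhs holds on [2,2])
  i=3: ✓ (rhs at j=3)
  i=4: ✓ (rhs at j=4)
  i=5: ✓ (rhs at j=6; lhs holds on [5,5])
  i=6: ✓ (rhs at j=6)
  i=7: ✓ (rhs at j=7)
  i=8: ✗ (lhs fails at k=8 before rhs at j=9)
  i=9: ✓ (rhs at j=9)
  i=10: ✓ (rhs at j=10)
  i=11: ✗ (lhs fails at k=11 before rhs at j=12)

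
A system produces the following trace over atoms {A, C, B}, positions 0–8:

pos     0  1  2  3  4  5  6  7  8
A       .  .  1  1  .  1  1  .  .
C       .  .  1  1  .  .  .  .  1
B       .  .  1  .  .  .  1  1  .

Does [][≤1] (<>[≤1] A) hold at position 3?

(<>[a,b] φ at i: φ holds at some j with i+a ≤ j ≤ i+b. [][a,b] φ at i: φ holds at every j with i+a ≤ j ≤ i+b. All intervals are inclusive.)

Check <>[≤1] A at every j in [3,4]:
  j=3: holds (witness at 3)
  j=4: holds (witness at 5)
All positions satisfy it → formula holds.

Yes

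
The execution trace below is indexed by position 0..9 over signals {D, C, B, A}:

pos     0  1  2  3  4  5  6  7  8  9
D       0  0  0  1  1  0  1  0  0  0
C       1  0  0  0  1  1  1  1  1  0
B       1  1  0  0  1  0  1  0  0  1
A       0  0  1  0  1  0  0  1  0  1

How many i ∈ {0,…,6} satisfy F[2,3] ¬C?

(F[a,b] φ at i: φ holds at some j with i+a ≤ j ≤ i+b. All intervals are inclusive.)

3

Evaluate at each i in [0,6]:
  i=0: ✓ (witness j=2)
  i=1: ✓ (witness j=3)
  i=2: ✗ (none in [4,5])
  i=3: ✗ (none in [5,6])
  i=4: ✗ (none in [6,7])
  i=5: ✗ (none in [7,8])
  i=6: ✓ (witness j=9)
Positions where it holds: {0, 1, 6} → 3.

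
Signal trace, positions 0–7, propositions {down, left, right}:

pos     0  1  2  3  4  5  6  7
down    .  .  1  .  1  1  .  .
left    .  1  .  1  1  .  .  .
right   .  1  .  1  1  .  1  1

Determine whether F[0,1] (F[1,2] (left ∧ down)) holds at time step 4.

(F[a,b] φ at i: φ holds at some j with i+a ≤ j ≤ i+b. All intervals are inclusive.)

No

Check F[1,2] (left ∧ down) at each j in [4,5]:
  j=4: fails (none in [5,6])
  j=5: fails (none in [6,7])
No position in the window satisfies it → formula fails.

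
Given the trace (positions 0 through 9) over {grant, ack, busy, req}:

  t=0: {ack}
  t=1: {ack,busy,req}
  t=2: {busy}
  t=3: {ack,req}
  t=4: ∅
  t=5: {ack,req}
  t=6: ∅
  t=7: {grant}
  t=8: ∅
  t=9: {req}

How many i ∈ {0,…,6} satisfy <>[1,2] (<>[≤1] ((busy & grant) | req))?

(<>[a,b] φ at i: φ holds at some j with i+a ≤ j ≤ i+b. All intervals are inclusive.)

Evaluate at each i in [0,6]:
  i=0: ✓ (witness j=1)
  i=1: ✓ (witness j=2)
  i=2: ✓ (witness j=3)
  i=3: ✓ (witness j=4)
  i=4: ✓ (witness j=5)
  i=5: ✗ (none in [6,7])
  i=6: ✓ (witness j=8)
Positions where it holds: {0, 1, 2, 3, 4, 6} → 6.

6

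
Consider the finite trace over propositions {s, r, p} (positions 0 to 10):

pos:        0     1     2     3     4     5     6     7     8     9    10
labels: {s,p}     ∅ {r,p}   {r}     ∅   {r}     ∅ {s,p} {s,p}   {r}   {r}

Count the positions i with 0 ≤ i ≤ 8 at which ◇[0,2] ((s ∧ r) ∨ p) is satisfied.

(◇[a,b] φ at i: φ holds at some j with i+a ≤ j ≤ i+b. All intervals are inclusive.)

Evaluate at each i in [0,8]:
  i=0: ✓ (witness j=0)
  i=1: ✓ (witness j=2)
  i=2: ✓ (witness j=2)
  i=3: ✗ (none in [3,5])
  i=4: ✗ (none in [4,6])
  i=5: ✓ (witness j=7)
  i=6: ✓ (witness j=7)
  i=7: ✓ (witness j=7)
  i=8: ✓ (witness j=8)
Positions where it holds: {0, 1, 2, 5, 6, 7, 8} → 7.

7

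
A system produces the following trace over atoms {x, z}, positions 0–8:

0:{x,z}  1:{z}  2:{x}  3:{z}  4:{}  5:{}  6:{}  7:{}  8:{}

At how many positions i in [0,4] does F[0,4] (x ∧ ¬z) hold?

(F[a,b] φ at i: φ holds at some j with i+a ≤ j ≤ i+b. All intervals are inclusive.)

3

Evaluate at each i in [0,4]:
  i=0: ✓ (witness j=2)
  i=1: ✓ (witness j=2)
  i=2: ✓ (witness j=2)
  i=3: ✗ (none in [3,7])
  i=4: ✗ (none in [4,8])
Positions where it holds: {0, 1, 2} → 3.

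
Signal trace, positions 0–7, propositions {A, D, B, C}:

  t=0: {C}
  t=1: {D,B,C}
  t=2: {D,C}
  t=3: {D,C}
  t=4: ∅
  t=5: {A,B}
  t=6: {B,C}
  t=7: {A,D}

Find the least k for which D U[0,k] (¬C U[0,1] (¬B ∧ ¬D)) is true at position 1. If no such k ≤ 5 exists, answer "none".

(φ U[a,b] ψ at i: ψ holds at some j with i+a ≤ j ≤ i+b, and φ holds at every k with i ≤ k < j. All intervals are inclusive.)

Need earliest j ≥ 1 with (¬C U[0,1] (¬B ∧ ¬D)), and D at every k in [1,j-1].
  j=1: rhs fails.
  j=2: rhs fails.
  j=3: rhs fails.
  j=4: rhs holds; lhs holds on [1,3]. k = 3.

3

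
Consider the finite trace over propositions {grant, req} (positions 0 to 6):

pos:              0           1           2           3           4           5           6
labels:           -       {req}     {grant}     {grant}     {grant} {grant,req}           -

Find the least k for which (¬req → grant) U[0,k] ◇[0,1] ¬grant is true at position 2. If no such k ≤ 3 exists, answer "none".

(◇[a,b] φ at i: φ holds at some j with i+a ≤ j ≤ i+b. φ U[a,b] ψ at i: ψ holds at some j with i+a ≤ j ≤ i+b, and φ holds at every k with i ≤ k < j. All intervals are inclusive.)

Need earliest j ≥ 2 with ◇[0,1] ¬grant, and (¬req → grant) at every k in [2,j-1].
  j=2: rhs fails.
  j=3: rhs fails.
  j=4: rhs fails.
  j=5: rhs holds; lhs holds on [2,4]. k = 3.

3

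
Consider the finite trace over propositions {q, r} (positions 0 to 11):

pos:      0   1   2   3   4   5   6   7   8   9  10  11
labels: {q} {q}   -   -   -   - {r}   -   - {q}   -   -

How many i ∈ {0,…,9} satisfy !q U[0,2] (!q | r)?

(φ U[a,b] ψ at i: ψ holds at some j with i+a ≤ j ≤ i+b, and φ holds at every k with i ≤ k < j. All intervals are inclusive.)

7

Evaluate at each i in [0,9]:
  i=0: ✗ (lhs fails at k=0 before rhs at j=2)
  i=1: ✗ (lhs fails at k=1 before rhs at j=2)
  i=2: ✓ (rhs at j=2)
  i=3: ✓ (rhs at j=3)
  i=4: ✓ (rhs at j=4)
  i=5: ✓ (rhs at j=5)
  i=6: ✓ (rhs at j=6)
  i=7: ✓ (rhs at j=7)
  i=8: ✓ (rhs at j=8)
  i=9: ✗ (lhs fails at k=9 before rhs at j=10)
Positions where it holds: {2, 3, 4, 5, 6, 7, 8} → 7.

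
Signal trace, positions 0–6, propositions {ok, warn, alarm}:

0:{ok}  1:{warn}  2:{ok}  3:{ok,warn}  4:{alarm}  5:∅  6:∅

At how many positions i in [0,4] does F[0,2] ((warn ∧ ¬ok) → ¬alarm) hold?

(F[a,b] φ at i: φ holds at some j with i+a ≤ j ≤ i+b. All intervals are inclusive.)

5

Evaluate at each i in [0,4]:
  i=0: ✓ (witness j=0)
  i=1: ✓ (witness j=1)
  i=2: ✓ (witness j=2)
  i=3: ✓ (witness j=3)
  i=4: ✓ (witness j=4)
Positions where it holds: {0, 1, 2, 3, 4} → 5.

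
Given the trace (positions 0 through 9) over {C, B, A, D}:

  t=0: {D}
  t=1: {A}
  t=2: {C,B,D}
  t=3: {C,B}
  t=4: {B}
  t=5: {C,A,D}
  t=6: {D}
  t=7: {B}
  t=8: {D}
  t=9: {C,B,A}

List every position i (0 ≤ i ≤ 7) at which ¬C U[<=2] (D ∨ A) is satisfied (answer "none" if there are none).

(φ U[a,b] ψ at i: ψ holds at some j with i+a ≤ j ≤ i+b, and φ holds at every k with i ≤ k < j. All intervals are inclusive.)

0, 1, 2, 4, 5, 6, 7

Evaluate at each i in [0,7]:
  i=0: ✓ (rhs at j=0)
  i=1: ✓ (rhs at j=1)
  i=2: ✓ (rhs at j=2)
  i=3: ✗ (lhs fails at k=3 before rhs at j=5)
  i=4: ✓ (rhs at j=5; lhs holds on [4,4])
  i=5: ✓ (rhs at j=5)
  i=6: ✓ (rhs at j=6)
  i=7: ✓ (rhs at j=8; lhs holds on [7,7])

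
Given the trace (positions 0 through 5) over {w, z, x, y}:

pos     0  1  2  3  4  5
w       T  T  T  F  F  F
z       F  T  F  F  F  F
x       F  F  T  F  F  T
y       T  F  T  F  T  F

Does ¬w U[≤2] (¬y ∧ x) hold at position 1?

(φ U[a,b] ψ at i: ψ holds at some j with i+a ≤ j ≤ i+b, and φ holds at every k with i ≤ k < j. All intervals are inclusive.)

Need some j in [1,3] with (¬y ∧ x), and ¬w at every k in [1,j-1].
  j=1: (¬y ∧ x) false.
  j=2: (¬y ∧ x) false.
  j=3: (¬y ∧ x) false.
No j in the window works → until fails.

No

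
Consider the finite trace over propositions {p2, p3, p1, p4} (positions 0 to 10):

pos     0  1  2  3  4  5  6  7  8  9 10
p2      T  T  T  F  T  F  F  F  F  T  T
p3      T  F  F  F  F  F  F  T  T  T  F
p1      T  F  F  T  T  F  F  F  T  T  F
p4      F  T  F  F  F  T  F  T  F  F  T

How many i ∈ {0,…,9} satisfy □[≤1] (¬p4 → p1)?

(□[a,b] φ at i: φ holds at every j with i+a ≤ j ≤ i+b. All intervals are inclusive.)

Evaluate at each i in [0,9]:
  i=0: ✓ (all of [0,1])
  i=1: ✗ (fails at j=2)
  i=2: ✗ (fails at j=2)
  i=3: ✓ (all of [3,4])
  i=4: ✓ (all of [4,5])
  i=5: ✗ (fails at j=6)
  i=6: ✗ (fails at j=6)
  i=7: ✓ (all of [7,8])
  i=8: ✓ (all of [8,9])
  i=9: ✓ (all of [9,10])
Positions where it holds: {0, 3, 4, 7, 8, 9} → 6.

6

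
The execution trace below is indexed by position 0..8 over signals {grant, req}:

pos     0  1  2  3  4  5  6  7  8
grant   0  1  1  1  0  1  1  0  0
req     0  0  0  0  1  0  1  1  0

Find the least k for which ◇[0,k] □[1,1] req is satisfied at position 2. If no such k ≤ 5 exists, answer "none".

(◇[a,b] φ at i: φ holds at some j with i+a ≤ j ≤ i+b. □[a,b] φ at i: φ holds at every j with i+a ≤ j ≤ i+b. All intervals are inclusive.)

Scan j = 2,3,… for □[1,1] req:
  j=2: fails
  j=3: holds
First hit at j=3, so smallest k = 3-2 = 1.

1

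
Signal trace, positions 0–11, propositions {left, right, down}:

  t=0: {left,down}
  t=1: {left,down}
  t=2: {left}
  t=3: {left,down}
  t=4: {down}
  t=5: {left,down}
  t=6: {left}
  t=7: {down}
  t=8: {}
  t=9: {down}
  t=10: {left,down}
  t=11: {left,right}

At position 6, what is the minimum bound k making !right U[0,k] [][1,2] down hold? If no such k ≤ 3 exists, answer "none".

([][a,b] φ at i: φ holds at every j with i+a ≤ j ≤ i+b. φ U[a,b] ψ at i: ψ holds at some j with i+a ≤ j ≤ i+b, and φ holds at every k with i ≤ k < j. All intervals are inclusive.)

Need earliest j ≥ 6 with [][1,2] down, and !right at every k in [6,j-1].
  j=6: rhs fails.
  j=7: rhs fails.
  j=8: rhs holds; lhs holds on [6,7]. k = 2.

2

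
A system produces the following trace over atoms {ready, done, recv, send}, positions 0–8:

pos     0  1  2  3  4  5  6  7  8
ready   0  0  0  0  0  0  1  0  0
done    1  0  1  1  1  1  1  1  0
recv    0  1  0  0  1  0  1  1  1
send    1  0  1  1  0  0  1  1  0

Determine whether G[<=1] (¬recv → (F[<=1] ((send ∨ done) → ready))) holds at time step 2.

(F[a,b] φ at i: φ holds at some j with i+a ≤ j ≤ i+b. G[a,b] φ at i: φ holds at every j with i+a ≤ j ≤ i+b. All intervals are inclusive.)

Check (¬recv → (F[<=1] ((send ∨ done) → ready))) at every j in [2,3]:
  j=2: antecedent true; consequent fails (none in [2,3]) → ✗
  j=3: antecedent true; consequent fails (none in [3,4]) → ✗
Fails at j=2 → formula fails.

No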